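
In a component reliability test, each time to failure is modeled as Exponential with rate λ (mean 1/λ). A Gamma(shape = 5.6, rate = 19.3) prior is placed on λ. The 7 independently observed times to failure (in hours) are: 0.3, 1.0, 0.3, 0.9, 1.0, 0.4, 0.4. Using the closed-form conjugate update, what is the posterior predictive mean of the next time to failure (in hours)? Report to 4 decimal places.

With a Gamma(shape α, rate β) prior on the exponential rate λ, the posterior after n observations with total T = Σxᵢ is Gamma(α+n, β+T).
Sum of observations T = 4.3 hours; n = 7.
Posterior: Gamma(5.6+7, 19.3+4.3) = Gamma(12.6, 23.6).
The predictive distribution for the next observation is Lomax; its mean is β/(α−1) = 23.6/11.6 = 2.0345.

2.0345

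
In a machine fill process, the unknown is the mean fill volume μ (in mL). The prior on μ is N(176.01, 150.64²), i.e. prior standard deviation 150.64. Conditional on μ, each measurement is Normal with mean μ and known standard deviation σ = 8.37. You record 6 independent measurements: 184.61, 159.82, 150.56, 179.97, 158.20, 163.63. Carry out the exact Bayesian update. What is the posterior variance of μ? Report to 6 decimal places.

11.670145

For Normal data with known variance σ², a Normal(μ₀, σ₀²) prior on μ is conjugate. Posterior precision = 1/σ₀² + n/σ²; posterior mean is the precision-weighted average of μ₀ and x̄.
σ₀² = 150.64² = 22692.4096, σ² = 8.37² = 70.0569; σ² + n·σ₀² = 70.0569 + 6·22692.4096 = 136224.5145.
Posterior precision = 1/σ₀² + n/σ² = 1/22692.4096 + 6/70.0569 = (σ² + n·σ₀²)/(σ₀²σ²) = 136224.5145/(22692.4096·70.0569); posterior variance σₙ² = σ₀²σ²/(σ² + n·σ₀²) = 22692.4096·70.0569/136224.5145 = 11.670145.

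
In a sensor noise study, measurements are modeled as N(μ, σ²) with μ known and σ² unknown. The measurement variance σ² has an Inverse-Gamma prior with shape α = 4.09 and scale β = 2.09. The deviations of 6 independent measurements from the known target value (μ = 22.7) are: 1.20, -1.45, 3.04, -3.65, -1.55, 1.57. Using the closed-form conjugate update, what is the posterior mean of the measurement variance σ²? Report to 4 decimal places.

2.8862

With known mean μ and an Inverse-Gamma(α, β) prior on σ², the Normal likelihood is conjugate: posterior is Inv-Gamma(α + n/2, β + Σ(xᵢ−μ)²/2).
Σ(xᵢ−μ)² = (1.20)² + (-1.45)² + (3.04)² + (-3.65)² + (-1.55)² + (1.57)² = 30.9740.
Posterior: Inv-Gamma(4.09 + 6/2, 2.09 + 30.9740/2) = Inv-Gamma(7.09, 17.57700).
E[σ²|data] = β/(α−1) = 17.57700/6.09 = 2.8862.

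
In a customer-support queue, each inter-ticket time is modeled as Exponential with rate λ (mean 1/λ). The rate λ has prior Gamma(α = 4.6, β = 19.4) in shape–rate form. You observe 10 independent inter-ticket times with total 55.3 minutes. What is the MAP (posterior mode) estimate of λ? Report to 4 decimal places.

With a Gamma(shape α, rate β) prior on the exponential rate λ, the posterior after n observations with total T = Σxᵢ is Gamma(α+n, β+T).
Posterior: Gamma(4.6+10, 19.4+55.3) = Gamma(14.6, 74.7).
Mode = (α−1)/β = 0.1821.

0.1821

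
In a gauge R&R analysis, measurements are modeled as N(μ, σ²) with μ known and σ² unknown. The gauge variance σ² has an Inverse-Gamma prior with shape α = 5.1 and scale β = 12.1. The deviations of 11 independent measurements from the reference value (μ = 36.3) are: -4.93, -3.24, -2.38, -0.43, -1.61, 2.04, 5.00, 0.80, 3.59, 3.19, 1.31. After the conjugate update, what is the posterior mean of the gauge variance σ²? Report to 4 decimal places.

With known mean μ and an Inverse-Gamma(α, β) prior on σ², the Normal likelihood is conjugate: posterior is Inv-Gamma(α + n/2, β + Σ(xᵢ−μ)²/2).
Σ(xᵢ−μ)² = (-4.93)² + (-3.24)² + (-2.38)² + (-0.43)² + (-1.61)² + (2.04)² + (5.00)² + (0.80)² + (3.59)² + (3.19)² + (1.31)² = 97.8258.
Posterior: Inv-Gamma(5.1 + 11/2, 12.1 + 97.8258/2) = Inv-Gamma(10.60, 61.01290).
E[σ²|data] = β/(α−1) = 61.01290/9.60 = 6.3555.

6.3555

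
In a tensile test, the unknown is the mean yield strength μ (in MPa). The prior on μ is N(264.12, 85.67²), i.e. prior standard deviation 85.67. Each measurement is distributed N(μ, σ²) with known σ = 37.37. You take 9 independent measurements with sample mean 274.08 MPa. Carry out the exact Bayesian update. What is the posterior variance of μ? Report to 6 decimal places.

151.955892

For Normal data with known variance σ², a Normal(μ₀, σ₀²) prior on μ is conjugate. Posterior precision = 1/σ₀² + n/σ²; posterior mean is the precision-weighted average of μ₀ and x̄.
σ₀² = 85.67² = 7339.3489, σ² = 37.37² = 1396.5169; σ² + n·σ₀² = 1396.5169 + 9·7339.3489 = 67450.657.
Posterior precision = 1/σ₀² + n/σ² = 1/7339.3489 + 9/1396.5169 = (σ² + n·σ₀²)/(σ₀²σ²) = 67450.657/(7339.3489·1396.5169); posterior variance σₙ² = σ₀²σ²/(σ² + n·σ₀²) = 7339.3489·1396.5169/67450.657 = 151.955892.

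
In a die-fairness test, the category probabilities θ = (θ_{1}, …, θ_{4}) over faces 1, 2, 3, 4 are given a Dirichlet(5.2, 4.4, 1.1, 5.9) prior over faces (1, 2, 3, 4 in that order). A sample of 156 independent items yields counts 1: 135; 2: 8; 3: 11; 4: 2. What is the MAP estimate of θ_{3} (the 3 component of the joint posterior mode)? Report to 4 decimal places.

The Dirichlet prior is conjugate to the Multinomial likelihood: each posterior αⱼ = prior αⱼ + observed count nⱼ.
Posterior concentration: (140.2, 12.4, 12.1, 7.9), total = 172.6.
Joint mode component: (α_{3}−1)/(Σα−K) = 11.1/168.6 = 0.0658.

0.0658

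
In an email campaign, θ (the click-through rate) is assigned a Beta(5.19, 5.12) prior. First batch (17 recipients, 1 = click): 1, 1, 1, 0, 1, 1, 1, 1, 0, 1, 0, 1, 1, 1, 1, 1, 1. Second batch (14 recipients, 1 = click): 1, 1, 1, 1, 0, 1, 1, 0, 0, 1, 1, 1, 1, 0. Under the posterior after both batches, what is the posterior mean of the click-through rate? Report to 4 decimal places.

0.7066

The Beta prior is conjugate to a Binomial/Bernoulli likelihood; the update adds successes to α and failures to β.
After batch 1: Beta(5.19+14, 5.12+3) = Beta(19.19, 8.12).
After batch 2: Beta(19.19+10, 8.12+4) = Beta(29.19, 12.12).
Posterior mean = α/(α+β) = 29.19/41.31 = 0.7066.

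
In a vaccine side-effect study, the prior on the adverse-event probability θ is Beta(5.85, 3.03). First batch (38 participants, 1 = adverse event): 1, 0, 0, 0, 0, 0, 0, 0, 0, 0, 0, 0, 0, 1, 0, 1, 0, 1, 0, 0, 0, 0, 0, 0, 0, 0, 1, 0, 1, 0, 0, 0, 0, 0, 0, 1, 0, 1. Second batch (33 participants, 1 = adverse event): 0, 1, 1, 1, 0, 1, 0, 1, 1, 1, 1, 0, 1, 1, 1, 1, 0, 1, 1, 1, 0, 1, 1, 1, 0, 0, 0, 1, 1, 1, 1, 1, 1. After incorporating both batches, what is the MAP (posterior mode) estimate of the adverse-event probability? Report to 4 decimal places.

The Beta prior is conjugate to a Binomial/Bernoulli likelihood; the update adds successes to α and failures to β.
After batch 1: Beta(5.85+8, 3.03+30) = Beta(13.85, 33.03).
After batch 2: Beta(13.85+24, 33.03+9) = Beta(37.85, 42.03).
Mode of Beta(a,b) for a,b>1 is (a−1)/(a+b−2) = 36.85/77.88 = 0.4732.

0.4732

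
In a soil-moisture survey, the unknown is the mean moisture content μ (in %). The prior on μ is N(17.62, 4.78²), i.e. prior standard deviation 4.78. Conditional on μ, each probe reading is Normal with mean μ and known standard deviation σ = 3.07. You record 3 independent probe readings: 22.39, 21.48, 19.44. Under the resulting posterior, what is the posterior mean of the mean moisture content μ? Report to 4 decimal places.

For Normal data with known variance σ², a Normal(μ₀, σ₀²) prior on μ is conjugate. Posterior precision = 1/σ₀² + n/σ²; posterior mean is the precision-weighted average of μ₀ and x̄.
Σxᵢ = 22.39 + 21.48 + 19.44 = 63.31, so n·x̄ = 63.31.
σ₀² = 4.78² = 22.8484, σ² = 3.07² = 9.4249; σ² + n·σ₀² = 9.4249 + 3·22.8484 = 77.9701.
Posterior mean = (μ₀/σ₀² + n·x̄/σ²)/(1/σ₀² + n/σ²) = (σ²·μ₀ + σ₀²·n·x̄)/(σ² + n·σ₀²) = (9.4249·17.62 + 22.8484·63.31)/77.9701 = 1612.598942/77.9701 = 20.6823.

20.6823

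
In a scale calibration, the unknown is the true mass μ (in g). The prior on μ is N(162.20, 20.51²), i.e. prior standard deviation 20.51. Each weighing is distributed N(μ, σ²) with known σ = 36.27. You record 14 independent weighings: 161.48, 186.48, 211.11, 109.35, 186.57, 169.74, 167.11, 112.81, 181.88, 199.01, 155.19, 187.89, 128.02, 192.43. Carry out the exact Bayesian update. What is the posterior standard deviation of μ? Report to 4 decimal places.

8.7640

For Normal data with known variance σ², a Normal(μ₀, σ₀²) prior on μ is conjugate. Posterior precision = 1/σ₀² + n/σ²; posterior mean is the precision-weighted average of μ₀ and x̄.
σ₀² = 20.51² = 420.6601, σ² = 36.27² = 1315.5129; σ² + n·σ₀² = 1315.5129 + 14·420.6601 = 7204.7543.
Posterior precision = 1/σ₀² + n/σ² = 1/420.6601 + 14/1315.5129 = (σ² + n·σ₀²)/(σ₀²σ²) = 7204.7543/(420.6601·1315.5129); posterior variance σₙ² = σ₀²σ²/(σ² + n·σ₀²) = 420.6601·1315.5129/7204.7543 = 76.808142.
Posterior SD = √σₙ² = √(420.6601·1315.5129/7204.7543) = 8.7640.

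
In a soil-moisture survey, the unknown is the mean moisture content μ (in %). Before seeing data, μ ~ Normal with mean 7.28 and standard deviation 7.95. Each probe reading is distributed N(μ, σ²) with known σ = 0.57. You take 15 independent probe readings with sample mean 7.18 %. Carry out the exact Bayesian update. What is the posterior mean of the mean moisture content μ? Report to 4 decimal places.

For Normal data with known variance σ², a Normal(μ₀, σ₀²) prior on μ is conjugate. Posterior precision = 1/σ₀² + n/σ²; posterior mean is the precision-weighted average of μ₀ and x̄.
n·x̄ = 15·7.18 = 107.7.
σ₀² = 7.95² = 63.2025, σ² = 0.57² = 0.3249; σ² + n·σ₀² = 0.3249 + 15·63.2025 = 948.3624.
Posterior mean = (μ₀/σ₀² + n·x̄/σ²)/(1/σ₀² + n/σ²) = (σ²·μ₀ + σ₀²·n·x̄)/(σ² + n·σ₀²) = (0.3249·7.28 + 63.2025·107.7)/948.3624 = 6809.274522/948.3624 = 7.1800.

7.1800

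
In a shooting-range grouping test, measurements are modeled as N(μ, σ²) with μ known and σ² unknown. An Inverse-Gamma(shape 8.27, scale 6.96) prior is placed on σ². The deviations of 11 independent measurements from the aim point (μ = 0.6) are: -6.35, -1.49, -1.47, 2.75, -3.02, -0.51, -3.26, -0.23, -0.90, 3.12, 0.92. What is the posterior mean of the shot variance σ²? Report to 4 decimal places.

With known mean μ and an Inverse-Gamma(α, β) prior on σ², the Normal likelihood is conjugate: posterior is Inv-Gamma(α + n/2, β + Σ(xᵢ−μ)²/2).
Σ(xᵢ−μ)² = (-6.35)² + (-1.49)² + (-1.47)² + (2.75)² + (-3.02)² + (-0.51)² + (-3.26)² + (-0.23)² + (-0.90)² + (3.12)² + (0.92)² = 83.7178.
Posterior: Inv-Gamma(8.27 + 11/2, 6.96 + 83.7178/2) = Inv-Gamma(13.77, 48.81890).
E[σ²|data] = β/(α−1) = 48.81890/12.77 = 3.8229.

3.8229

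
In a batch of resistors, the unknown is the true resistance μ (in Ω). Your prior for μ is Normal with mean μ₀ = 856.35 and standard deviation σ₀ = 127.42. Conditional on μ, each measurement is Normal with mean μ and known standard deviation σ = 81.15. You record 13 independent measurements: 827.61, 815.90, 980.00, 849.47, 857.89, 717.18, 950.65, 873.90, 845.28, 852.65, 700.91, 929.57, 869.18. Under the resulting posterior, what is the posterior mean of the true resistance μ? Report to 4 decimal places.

851.6982

For Normal data with known variance σ², a Normal(μ₀, σ₀²) prior on μ is conjugate. Posterior precision = 1/σ₀² + n/σ²; posterior mean is the precision-weighted average of μ₀ and x̄.
Σxᵢ = 827.61 + 815.90 + 980.00 + 849.47 + 857.89 + 717.18 + 950.65 + 873.90 + 845.28 + 852.65 + 700.91 + 929.57 + 869.18 = 11070.19, so n·x̄ = 11070.19.
σ₀² = 127.42² = 16235.8564, σ² = 81.15² = 6585.3225; σ² + n·σ₀² = 6585.3225 + 13·16235.8564 = 217651.4557.
Posterior mean = (μ₀/σ₀² + n·x̄/σ²)/(1/σ₀² + n/σ²) = (σ²·μ₀ + σ₀²·n·x̄)/(σ² + n·σ₀²) = (6585.3225·856.35 + 16235.8564·11070.19)/217651.4557 = 185373356.083591/217651.4557 = 851.6982.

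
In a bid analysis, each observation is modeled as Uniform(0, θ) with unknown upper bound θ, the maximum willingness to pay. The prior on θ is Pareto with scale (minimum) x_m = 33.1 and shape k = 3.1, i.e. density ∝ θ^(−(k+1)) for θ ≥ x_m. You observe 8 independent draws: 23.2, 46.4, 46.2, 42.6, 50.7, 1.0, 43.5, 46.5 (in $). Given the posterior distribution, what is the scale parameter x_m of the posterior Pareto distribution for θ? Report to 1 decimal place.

A Pareto(scale x_m, shape k) prior on the upper bound θ of Uniform(0, θ) is conjugate: posterior is Pareto(max(x_m, max xᵢ), k + n).
Sample maximum = 50.7; prior scale x_m = 33.1 → posterior scale = max = 50.7.
Posterior shape = 3.1 + 8 = 11.1.
Posterior scale x_m = 50.7.

50.7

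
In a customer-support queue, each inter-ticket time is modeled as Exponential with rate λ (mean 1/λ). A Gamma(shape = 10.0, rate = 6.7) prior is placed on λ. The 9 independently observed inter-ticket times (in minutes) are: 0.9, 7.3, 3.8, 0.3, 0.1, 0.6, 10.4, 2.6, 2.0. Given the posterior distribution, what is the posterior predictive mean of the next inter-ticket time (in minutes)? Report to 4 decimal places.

1.9278

With a Gamma(shape α, rate β) prior on the exponential rate λ, the posterior after n observations with total T = Σxᵢ is Gamma(α+n, β+T).
Sum of observations T = 28.0 minutes; n = 9.
Posterior: Gamma(10.0+9, 6.7+28.0) = Gamma(19.0, 34.7).
The predictive distribution for the next observation is Lomax; its mean is β/(α−1) = 34.7/18.0 = 1.9278.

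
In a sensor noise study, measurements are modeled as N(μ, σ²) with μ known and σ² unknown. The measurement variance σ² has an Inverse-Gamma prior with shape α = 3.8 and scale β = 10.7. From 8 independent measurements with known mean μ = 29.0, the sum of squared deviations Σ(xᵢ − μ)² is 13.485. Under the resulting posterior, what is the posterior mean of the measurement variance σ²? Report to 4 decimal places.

With known mean μ and an Inverse-Gamma(α, β) prior on σ², the Normal likelihood is conjugate: posterior is Inv-Gamma(α + n/2, β + Σ(xᵢ−μ)²/2).
Posterior: Inv-Gamma(3.8 + 8/2, 10.7 + 13.485/2) = Inv-Gamma(7.80, 17.4425).
E[σ²|data] = β/(α−1) = 17.4425/6.80 = 2.5651.

2.5651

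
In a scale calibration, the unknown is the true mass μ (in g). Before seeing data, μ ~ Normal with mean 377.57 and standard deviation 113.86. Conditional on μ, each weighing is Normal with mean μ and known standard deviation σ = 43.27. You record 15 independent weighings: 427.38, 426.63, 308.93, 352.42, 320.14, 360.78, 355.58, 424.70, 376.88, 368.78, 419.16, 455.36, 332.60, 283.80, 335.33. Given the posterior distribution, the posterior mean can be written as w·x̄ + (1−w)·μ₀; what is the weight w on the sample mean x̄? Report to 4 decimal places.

0.9905

For Normal data with known variance σ², a Normal(μ₀, σ₀²) prior on μ is conjugate. Posterior precision = 1/σ₀² + n/σ²; posterior mean is the precision-weighted average of μ₀ and x̄.
σ₀² = 113.86² = 12964.0996, σ² = 43.27² = 1872.2929. Prior precision 1/σ₀² = 1/12964.0996; data precision n/σ² = 15/1872.2929.
w = (n/σ²)/(1/σ₀² + n/σ²) = n·σ₀²/(σ² + n·σ₀²) = 15·12964.0996/(1872.2929 + 15·12964.0996) = 194461.494/196333.7869 = 0.9905.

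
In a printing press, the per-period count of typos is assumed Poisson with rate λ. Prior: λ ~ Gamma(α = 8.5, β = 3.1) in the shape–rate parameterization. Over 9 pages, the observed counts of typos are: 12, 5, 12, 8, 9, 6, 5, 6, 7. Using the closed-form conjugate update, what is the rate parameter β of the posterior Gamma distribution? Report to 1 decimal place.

With a Gamma(shape α, rate β) prior, the Poisson likelihood is conjugate: the posterior is Gamma(α + ΣXᵢ, β + n).
Sum of counts S = 70 over n = 9 pages.
Posterior: Gamma(α+S, β+n) = Gamma(8.5+70, 3.1+9) = Gamma(78.5, 12.1).
Posterior β = 12.1.

12.1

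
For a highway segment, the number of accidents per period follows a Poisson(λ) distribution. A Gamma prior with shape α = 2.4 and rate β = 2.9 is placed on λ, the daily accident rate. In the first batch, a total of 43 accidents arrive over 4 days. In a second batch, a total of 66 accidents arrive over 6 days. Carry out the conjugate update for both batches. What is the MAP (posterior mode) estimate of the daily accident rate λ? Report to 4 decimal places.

With a Gamma(shape α, rate β) prior, the Poisson likelihood is conjugate: the posterior is Gamma(α + ΣXᵢ, β + n).
After batch 1: Gamma(α+S, β+n) = Gamma(2.4+43, 2.9+4) = Gamma(45.4, 6.9).
After batch 2: Gamma(α+S, β+n) = Gamma(45.4+66, 6.9+6) = Gamma(111.4, 12.9).
Mode of Gamma(α,β) for α≥1 is (α−1)/β = 110.4/12.9 = 8.5581.

8.5581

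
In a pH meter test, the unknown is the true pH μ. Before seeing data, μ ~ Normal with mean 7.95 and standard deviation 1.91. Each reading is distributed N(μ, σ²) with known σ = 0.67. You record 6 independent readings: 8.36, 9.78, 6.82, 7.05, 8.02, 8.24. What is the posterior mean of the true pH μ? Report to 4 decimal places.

For Normal data with known variance σ², a Normal(μ₀, σ₀²) prior on μ is conjugate. Posterior precision = 1/σ₀² + n/σ²; posterior mean is the precision-weighted average of μ₀ and x̄.
Σxᵢ = 8.36 + 9.78 + 6.82 + 7.05 + 8.02 + 8.24 = 48.27, so n·x̄ = 48.27.
σ₀² = 1.91² = 3.6481, σ² = 0.67² = 0.4489; σ² + n·σ₀² = 0.4489 + 6·3.6481 = 22.3375.
Posterior mean = (μ₀/σ₀² + n·x̄/σ²)/(1/σ₀² + n/σ²) = (σ²·μ₀ + σ₀²·n·x̄)/(σ² + n·σ₀²) = (0.4489·7.95 + 3.6481·48.27)/22.3375 = 179.662542/22.3375 = 8.0431.

8.0431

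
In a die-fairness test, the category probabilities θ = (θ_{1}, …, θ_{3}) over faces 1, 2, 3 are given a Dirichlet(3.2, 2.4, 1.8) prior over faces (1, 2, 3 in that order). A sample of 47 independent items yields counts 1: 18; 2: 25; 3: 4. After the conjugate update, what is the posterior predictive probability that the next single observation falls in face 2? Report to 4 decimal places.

0.5037

The Dirichlet prior is conjugate to the Multinomial likelihood: each posterior αⱼ = prior αⱼ + observed count nⱼ.
Posterior concentration: (21.2, 27.4, 5.8), total = 54.4.
P(next = 2 | data) = α_{2}/Σα = 0.5037.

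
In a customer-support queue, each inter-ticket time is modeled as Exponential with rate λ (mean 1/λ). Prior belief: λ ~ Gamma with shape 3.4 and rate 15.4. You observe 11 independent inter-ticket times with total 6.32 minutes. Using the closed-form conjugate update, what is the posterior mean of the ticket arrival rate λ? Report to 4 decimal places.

0.6630

With a Gamma(shape α, rate β) prior on the exponential rate λ, the posterior after n observations with total T = Σxᵢ is Gamma(α+n, β+T).
Posterior: Gamma(3.4+11, 15.4+6.32) = Gamma(14.4, 21.72).
Posterior mean of λ = α/β = 14.4/21.72 = 0.6630.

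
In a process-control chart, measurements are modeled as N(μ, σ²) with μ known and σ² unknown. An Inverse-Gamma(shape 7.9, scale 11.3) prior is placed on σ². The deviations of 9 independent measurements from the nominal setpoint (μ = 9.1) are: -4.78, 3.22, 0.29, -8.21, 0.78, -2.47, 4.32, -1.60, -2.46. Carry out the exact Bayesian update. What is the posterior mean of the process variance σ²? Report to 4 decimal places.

6.8986

With known mean μ and an Inverse-Gamma(α, β) prior on σ², the Normal likelihood is conjugate: posterior is Inv-Gamma(α + n/2, β + Σ(xᵢ−μ)²/2).
Σ(xᵢ−μ)² = (-4.78)² + (3.22)² + (0.29)² + (-8.21)² + (0.78)² + (-2.47)² + (4.32)² + (-1.60)² + (-2.46)² = 134.6883.
Posterior: Inv-Gamma(7.9 + 9/2, 11.3 + 134.6883/2) = Inv-Gamma(12.40, 78.64415).
E[σ²|data] = β/(α−1) = 78.64415/11.40 = 6.8986.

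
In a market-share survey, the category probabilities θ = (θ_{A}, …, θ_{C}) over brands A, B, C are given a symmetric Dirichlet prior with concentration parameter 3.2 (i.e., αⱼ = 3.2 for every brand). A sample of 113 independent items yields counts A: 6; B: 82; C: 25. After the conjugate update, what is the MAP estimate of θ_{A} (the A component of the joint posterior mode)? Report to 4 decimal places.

The Dirichlet prior is conjugate to the Multinomial likelihood: each posterior αⱼ = prior αⱼ + observed count nⱼ.
Posterior concentration: (9.2, 85.2, 28.2), total = 122.6.
Joint mode component: (α_{A}−1)/(Σα−K) = 8.2/119.6 = 0.0686.

0.0686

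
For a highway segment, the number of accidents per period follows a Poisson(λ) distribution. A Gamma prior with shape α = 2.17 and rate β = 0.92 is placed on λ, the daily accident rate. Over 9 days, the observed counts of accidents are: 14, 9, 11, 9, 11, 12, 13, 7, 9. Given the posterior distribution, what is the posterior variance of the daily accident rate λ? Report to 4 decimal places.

With a Gamma(shape α, rate β) prior, the Poisson likelihood is conjugate: the posterior is Gamma(α + ΣXᵢ, β + n).
Sum of counts S = 95 over n = 9 days.
Posterior: Gamma(α+S, β+n) = Gamma(2.17+95, 0.92+9) = Gamma(97.17, 9.92).
Var = α/β² = 97.17/9.92² = 0.9874.

0.9874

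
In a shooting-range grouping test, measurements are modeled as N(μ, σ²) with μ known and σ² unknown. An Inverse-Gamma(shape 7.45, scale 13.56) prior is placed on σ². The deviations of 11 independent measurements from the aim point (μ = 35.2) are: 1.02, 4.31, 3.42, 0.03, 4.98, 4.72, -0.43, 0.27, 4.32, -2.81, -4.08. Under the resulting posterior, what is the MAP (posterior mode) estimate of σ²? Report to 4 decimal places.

With known mean μ and an Inverse-Gamma(α, β) prior on σ², the Normal likelihood is conjugate: posterior is Inv-Gamma(α + n/2, β + Σ(xᵢ−μ)²/2).
Σ(xᵢ−μ)² = (1.02)² + (4.31)² + (3.42)² + (0.03)² + (4.98)² + (4.72)² + (-0.43)² + (0.27)² + (4.32)² + (-2.81)² + (-4.08)² = 121.8553.
Posterior: Inv-Gamma(7.45 + 11/2, 13.56 + 121.8553/2) = Inv-Gamma(12.95, 74.48765).
Mode = β/(α+1) = 74.48765/13.95 = 5.3396.

5.3396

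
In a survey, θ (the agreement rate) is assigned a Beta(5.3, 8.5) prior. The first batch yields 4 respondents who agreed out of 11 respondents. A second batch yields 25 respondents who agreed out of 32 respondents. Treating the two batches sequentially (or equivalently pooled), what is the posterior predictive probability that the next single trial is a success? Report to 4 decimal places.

0.6039

The Beta prior is conjugate to a Binomial/Bernoulli likelihood; the update adds successes to α and failures to β.
After batch 1: Beta(5.3+4, 8.5+7) = Beta(9.3, 15.5).
After batch 2: Beta(9.3+25, 15.5+7) = Beta(34.3, 22.5).
For a single future Bernoulli trial, P(success | data) = α/(α+β) = 0.6039.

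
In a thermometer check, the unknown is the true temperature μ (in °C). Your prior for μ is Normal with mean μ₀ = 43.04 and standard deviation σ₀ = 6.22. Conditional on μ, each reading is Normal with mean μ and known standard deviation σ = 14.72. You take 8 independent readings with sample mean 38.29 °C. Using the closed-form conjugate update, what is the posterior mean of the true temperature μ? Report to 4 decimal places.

For Normal data with known variance σ², a Normal(μ₀, σ₀²) prior on μ is conjugate. Posterior precision = 1/σ₀² + n/σ²; posterior mean is the precision-weighted average of μ₀ and x̄.
n·x̄ = 8·38.29 = 306.32.
σ₀² = 6.22² = 38.6884, σ² = 14.72² = 216.6784; σ² + n·σ₀² = 216.6784 + 8·38.6884 = 526.1856.
Posterior mean = (μ₀/σ₀² + n·x̄/σ²)/(1/σ₀² + n/σ²) = (σ²·μ₀ + σ₀²·n·x̄)/(σ² + n·σ₀²) = (216.6784·43.04 + 38.6884·306.32)/526.1856 = 21176.869024/526.1856 = 40.2460.

40.2460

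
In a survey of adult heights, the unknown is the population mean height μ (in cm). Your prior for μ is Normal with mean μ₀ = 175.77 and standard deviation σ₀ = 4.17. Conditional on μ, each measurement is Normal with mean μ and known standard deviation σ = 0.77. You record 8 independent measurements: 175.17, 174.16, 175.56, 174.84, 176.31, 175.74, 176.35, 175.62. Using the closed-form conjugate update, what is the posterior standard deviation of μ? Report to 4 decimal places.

0.2717

For Normal data with known variance σ², a Normal(μ₀, σ₀²) prior on μ is conjugate. Posterior precision = 1/σ₀² + n/σ²; posterior mean is the precision-weighted average of μ₀ and x̄.
σ₀² = 4.17² = 17.3889, σ² = 0.77² = 0.5929; σ² + n·σ₀² = 0.5929 + 8·17.3889 = 139.7041.
Posterior precision = 1/σ₀² + n/σ² = 1/17.3889 + 8/0.5929 = (σ² + n·σ₀²)/(σ₀²σ²) = 139.7041/(17.3889·0.5929); posterior variance σₙ² = σ₀²σ²/(σ² + n·σ₀²) = 17.3889·0.5929/139.7041 = 0.073798.
Posterior SD = √σₙ² = √(17.3889·0.5929/139.7041) = 0.2717.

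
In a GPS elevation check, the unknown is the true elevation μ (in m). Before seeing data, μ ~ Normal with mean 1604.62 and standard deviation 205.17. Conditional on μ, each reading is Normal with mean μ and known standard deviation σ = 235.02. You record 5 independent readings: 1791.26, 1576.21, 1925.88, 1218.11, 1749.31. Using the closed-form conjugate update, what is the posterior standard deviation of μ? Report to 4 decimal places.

93.5441

For Normal data with known variance σ², a Normal(μ₀, σ₀²) prior on μ is conjugate. Posterior precision = 1/σ₀² + n/σ²; posterior mean is the precision-weighted average of μ₀ and x̄.
σ₀² = 205.17² = 42094.7289, σ² = 235.02² = 55234.4004; σ² + n·σ₀² = 55234.4004 + 5·42094.7289 = 265708.0449.
Posterior precision = 1/σ₀² + n/σ² = 1/42094.7289 + 5/55234.4004 = (σ² + n·σ₀²)/(σ₀²σ²) = 265708.0449/(42094.7289·55234.4004); posterior variance σₙ² = σ₀²σ²/(σ² + n·σ₀²) = 42094.7289·55234.4004/265708.0449 = 8750.495724.
Posterior SD = √σₙ² = √(42094.7289·55234.4004/265708.0449) = 93.5441.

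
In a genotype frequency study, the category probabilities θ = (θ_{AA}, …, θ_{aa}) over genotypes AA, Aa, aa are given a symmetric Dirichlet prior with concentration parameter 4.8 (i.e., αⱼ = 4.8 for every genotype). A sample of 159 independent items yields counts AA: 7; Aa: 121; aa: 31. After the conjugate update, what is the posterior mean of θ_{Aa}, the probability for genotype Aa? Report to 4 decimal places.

0.7255

The Dirichlet prior is conjugate to the Multinomial likelihood: each posterior αⱼ = prior αⱼ + observed count nⱼ.
Posterior concentration: (11.8, 125.8, 35.8), total = 173.4.
E[θ_{Aa}|data] = α_{Aa}/Σα = 125.8/173.4 = 0.7255.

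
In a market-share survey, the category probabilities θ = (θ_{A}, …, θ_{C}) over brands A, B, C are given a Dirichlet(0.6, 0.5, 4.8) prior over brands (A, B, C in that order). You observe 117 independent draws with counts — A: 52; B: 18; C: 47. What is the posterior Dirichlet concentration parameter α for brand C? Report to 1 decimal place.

51.8

The Dirichlet prior is conjugate to the Multinomial likelihood: each posterior αⱼ = prior αⱼ + observed count nⱼ.
Posterior concentration: (52.6, 18.5, 51.8), total = 122.9.
α_{C} = 4.8 + 47 = 51.8.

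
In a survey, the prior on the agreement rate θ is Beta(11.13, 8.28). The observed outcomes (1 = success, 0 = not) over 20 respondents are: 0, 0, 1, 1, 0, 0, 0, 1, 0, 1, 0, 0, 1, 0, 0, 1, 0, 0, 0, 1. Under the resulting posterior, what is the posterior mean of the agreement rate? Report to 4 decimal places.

The Beta prior is conjugate to a Binomial/Bernoulli likelihood; the update adds successes to α and failures to β.
Posterior: Beta(α+k, β+n−k) = Beta(11.13+7, 8.28+13) = Beta(18.13, 21.28).
Posterior mean = α/(α+β) = 18.13/39.41 = 0.4600.

0.4600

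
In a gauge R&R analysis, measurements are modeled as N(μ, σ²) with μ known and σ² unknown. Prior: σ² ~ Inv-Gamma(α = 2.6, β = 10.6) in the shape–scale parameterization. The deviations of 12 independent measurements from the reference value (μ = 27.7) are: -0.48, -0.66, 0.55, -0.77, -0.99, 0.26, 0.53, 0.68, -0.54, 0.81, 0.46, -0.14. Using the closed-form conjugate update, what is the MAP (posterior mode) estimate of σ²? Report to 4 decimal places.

With known mean μ and an Inverse-Gamma(α, β) prior on σ², the Normal likelihood is conjugate: posterior is Inv-Gamma(α + n/2, β + Σ(xᵢ−μ)²/2).
Σ(xᵢ−μ)² = (-0.48)² + (-0.66)² + (0.55)² + (-0.77)² + (-0.99)² + (0.26)² + (0.53)² + (0.68)² + (-0.54)² + (0.81)² + (0.46)² + (-0.14)² = 4.5313.
Posterior: Inv-Gamma(2.6 + 12/2, 10.6 + 4.5313/2) = Inv-Gamma(8.60, 12.86565).
Mode = β/(α+1) = 12.86565/9.60 = 1.3402.

1.3402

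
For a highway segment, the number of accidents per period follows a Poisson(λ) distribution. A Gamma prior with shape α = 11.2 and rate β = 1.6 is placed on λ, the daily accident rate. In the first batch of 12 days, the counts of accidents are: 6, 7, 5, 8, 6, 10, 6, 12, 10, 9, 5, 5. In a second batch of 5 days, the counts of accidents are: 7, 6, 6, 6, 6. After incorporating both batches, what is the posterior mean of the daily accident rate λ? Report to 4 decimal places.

7.0538

With a Gamma(shape α, rate β) prior, the Poisson likelihood is conjugate: the posterior is Gamma(α + ΣXᵢ, β + n).
Batch 1: sum of counts S = 89 over n = 12 days.
After batch 1: Gamma(α+S, β+n) = Gamma(11.2+89, 1.6+12) = Gamma(100.2, 13.6).
Batch 2: sum of counts S = 31 over n = 5 days.
After batch 2: Gamma(α+S, β+n) = Gamma(100.2+31, 13.6+5) = Gamma(131.2, 18.6).
Posterior mean = α/β = 131.2/18.6 = 7.0538.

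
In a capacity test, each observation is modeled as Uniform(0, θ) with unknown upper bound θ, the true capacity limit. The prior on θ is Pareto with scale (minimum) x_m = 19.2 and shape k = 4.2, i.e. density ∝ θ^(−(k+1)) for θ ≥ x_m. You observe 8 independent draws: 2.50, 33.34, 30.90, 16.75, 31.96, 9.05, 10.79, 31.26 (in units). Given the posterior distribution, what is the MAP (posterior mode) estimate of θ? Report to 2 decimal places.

33.34

A Pareto(scale x_m, shape k) prior on the upper bound θ of Uniform(0, θ) is conjugate: posterior is Pareto(max(x_m, max xᵢ), k + n).
Sample maximum = 33.34; prior scale x_m = 19.2 → posterior scale = max = 33.34.
Posterior shape = 4.2 + 8 = 12.2.
The Pareto density is decreasing on [x_m, ∞), so the mode is x_m = 33.34.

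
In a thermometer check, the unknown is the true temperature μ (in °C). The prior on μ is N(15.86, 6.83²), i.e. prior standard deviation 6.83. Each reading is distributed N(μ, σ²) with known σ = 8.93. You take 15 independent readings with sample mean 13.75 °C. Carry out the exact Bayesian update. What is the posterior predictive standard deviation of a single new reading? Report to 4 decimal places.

9.1933

For Normal data with known variance σ², a Normal(μ₀, σ₀²) prior on μ is conjugate. Posterior precision = 1/σ₀² + n/σ²; posterior mean is the precision-weighted average of μ₀ and x̄.
σ₀² = 6.83² = 46.6489, σ² = 8.93² = 79.7449; σ² + n·σ₀² = 79.7449 + 15·46.6489 = 779.4784.
Posterior precision = 1/σ₀² + n/σ² = 1/46.6489 + 15/79.7449 = (σ² + n·σ₀²)/(σ₀²σ²) = 779.4784/(46.6489·79.7449); posterior variance σₙ² = σ₀²σ²/(σ² + n·σ₀²) = 46.6489·79.7449/779.4784 = 4.772437.
Predictive variance for one new observation = σₙ² + σ² = 46.6489·79.7449/779.4784 + 79.7449 = σ²·(σ₀² + 779.4784)/779.4784 = 79.7449·826.1273/779.4784 = 84.517337; SD = √(79.7449·826.1273/779.4784) = 9.1933.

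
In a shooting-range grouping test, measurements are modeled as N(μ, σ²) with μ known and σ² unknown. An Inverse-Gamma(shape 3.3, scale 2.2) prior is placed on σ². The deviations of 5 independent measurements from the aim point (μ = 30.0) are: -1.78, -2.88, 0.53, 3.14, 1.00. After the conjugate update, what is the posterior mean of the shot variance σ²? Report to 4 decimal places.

2.8128

With known mean μ and an Inverse-Gamma(α, β) prior on σ², the Normal likelihood is conjugate: posterior is Inv-Gamma(α + n/2, β + Σ(xᵢ−μ)²/2).
Σ(xᵢ−μ)² = (-1.78)² + (-2.88)² + (0.53)² + (3.14)² + (1.00)² = 22.6033.
Posterior: Inv-Gamma(3.3 + 5/2, 2.2 + 22.6033/2) = Inv-Gamma(5.80, 13.50165).
E[σ²|data] = β/(α−1) = 13.50165/4.80 = 2.8128.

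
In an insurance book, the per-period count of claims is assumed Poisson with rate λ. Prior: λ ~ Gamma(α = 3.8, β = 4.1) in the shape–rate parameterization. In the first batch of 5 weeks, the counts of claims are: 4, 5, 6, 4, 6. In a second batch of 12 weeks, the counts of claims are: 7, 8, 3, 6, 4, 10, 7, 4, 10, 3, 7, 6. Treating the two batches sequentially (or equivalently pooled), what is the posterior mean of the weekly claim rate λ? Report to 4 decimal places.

4.9194

With a Gamma(shape α, rate β) prior, the Poisson likelihood is conjugate: the posterior is Gamma(α + ΣXᵢ, β + n).
Batch 1: sum of counts S = 25 over n = 5 weeks.
After batch 1: Gamma(α+S, β+n) = Gamma(3.8+25, 4.1+5) = Gamma(28.8, 9.1).
Batch 2: sum of counts S = 75 over n = 12 weeks.
After batch 2: Gamma(α+S, β+n) = Gamma(28.8+75, 9.1+12) = Gamma(103.8, 21.1).
Posterior mean = α/β = 103.8/21.1 = 4.9194.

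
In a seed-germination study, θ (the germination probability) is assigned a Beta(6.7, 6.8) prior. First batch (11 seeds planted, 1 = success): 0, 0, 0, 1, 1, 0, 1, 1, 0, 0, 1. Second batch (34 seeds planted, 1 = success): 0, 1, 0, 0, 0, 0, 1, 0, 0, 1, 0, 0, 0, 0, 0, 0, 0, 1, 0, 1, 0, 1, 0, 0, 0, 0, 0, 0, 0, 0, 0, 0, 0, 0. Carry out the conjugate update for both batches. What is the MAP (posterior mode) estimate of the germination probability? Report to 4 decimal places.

0.2956

The Beta prior is conjugate to a Binomial/Bernoulli likelihood; the update adds successes to α and failures to β.
After batch 1: Beta(6.7+5, 6.8+6) = Beta(11.7, 12.8).
After batch 2: Beta(11.7+6, 12.8+28) = Beta(17.7, 40.8).
Mode of Beta(a,b) for a,b>1 is (a−1)/(a+b−2) = 16.7/56.5 = 0.2956.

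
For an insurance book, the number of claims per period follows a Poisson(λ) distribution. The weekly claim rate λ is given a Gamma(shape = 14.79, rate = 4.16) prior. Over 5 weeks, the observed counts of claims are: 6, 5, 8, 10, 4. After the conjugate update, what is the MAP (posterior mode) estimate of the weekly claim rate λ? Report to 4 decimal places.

With a Gamma(shape α, rate β) prior, the Poisson likelihood is conjugate: the posterior is Gamma(α + ΣXᵢ, β + n).
Sum of counts S = 33 over n = 5 weeks.
Posterior: Gamma(α+S, β+n) = Gamma(14.79+33, 4.16+5) = Gamma(47.79, 9.16).
Mode of Gamma(α,β) for α≥1 is (α−1)/β = 46.79/9.16 = 5.1081.

5.1081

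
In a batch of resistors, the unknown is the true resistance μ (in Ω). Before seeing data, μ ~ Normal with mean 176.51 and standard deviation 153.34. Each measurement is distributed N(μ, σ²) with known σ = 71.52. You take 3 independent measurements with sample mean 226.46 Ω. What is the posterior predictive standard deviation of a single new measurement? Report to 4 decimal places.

For Normal data with known variance σ², a Normal(μ₀, σ₀²) prior on μ is conjugate. Posterior precision = 1/σ₀² + n/σ²; posterior mean is the precision-weighted average of μ₀ and x̄.
σ₀² = 153.34² = 23513.1556, σ² = 71.52² = 5115.1104; σ² + n·σ₀² = 5115.1104 + 3·23513.1556 = 75654.5772.
Posterior precision = 1/σ₀² + n/σ² = 1/23513.1556 + 3/5115.1104 = (σ² + n·σ₀²)/(σ₀²σ²) = 75654.5772/(23513.1556·5115.1104); posterior variance σₙ² = σ₀²σ²/(σ² + n·σ₀²) = 23513.1556·5115.1104/75654.5772 = 1589.756908.
Predictive variance for one new observation = σₙ² + σ² = 23513.1556·5115.1104/75654.5772 + 5115.1104 = σ²·(σ₀² + 75654.5772)/75654.5772 = 5115.1104·99167.7328/75654.5772 = 6704.867308; SD = √(5115.1104·99167.7328/75654.5772) = 81.8833.

81.8833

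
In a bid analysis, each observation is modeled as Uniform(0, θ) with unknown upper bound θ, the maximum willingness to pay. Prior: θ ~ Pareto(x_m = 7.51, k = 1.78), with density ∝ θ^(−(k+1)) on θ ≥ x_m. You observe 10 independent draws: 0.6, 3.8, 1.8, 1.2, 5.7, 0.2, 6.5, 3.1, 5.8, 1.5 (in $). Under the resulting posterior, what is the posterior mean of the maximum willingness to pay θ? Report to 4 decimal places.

8.2067

A Pareto(scale x_m, shape k) prior on the upper bound θ of Uniform(0, θ) is conjugate: posterior is Pareto(max(x_m, max xᵢ), k + n).
Sample maximum = 6.5; prior scale x_m = 7.51 → posterior scale = max = 7.51.
Posterior shape = 1.78 + 10 = 11.78.
E[θ|data] = k·x_m/(k−1) = 11.78·7.51/10.78 = 8.2067.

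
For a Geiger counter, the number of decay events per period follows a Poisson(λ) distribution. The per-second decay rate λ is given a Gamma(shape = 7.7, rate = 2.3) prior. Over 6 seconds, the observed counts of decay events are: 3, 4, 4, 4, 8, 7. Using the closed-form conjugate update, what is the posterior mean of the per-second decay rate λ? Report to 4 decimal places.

4.5422

With a Gamma(shape α, rate β) prior, the Poisson likelihood is conjugate: the posterior is Gamma(α + ΣXᵢ, β + n).
Sum of counts S = 30 over n = 6 seconds.
Posterior: Gamma(α+S, β+n) = Gamma(7.7+30, 2.3+6) = Gamma(37.7, 8.3).
Posterior mean = α/β = 37.7/8.3 = 4.5422.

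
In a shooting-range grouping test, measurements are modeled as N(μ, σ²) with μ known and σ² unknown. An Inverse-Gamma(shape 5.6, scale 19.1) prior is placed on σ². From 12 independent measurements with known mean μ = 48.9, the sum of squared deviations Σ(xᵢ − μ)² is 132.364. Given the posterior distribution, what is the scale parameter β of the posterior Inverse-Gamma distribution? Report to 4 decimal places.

85.2820

With known mean μ and an Inverse-Gamma(α, β) prior on σ², the Normal likelihood is conjugate: posterior is Inv-Gamma(α + n/2, β + Σ(xᵢ−μ)²/2).
Posterior: Inv-Gamma(5.6 + 12/2, 19.1 + 132.364/2) = Inv-Gamma(11.60, 85.2820).
Posterior β = 85.2820.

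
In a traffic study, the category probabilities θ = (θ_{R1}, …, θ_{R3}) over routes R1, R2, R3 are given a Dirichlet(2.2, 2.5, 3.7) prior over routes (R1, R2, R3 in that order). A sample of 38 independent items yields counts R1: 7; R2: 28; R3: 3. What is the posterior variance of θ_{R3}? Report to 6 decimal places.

0.002606

The Dirichlet prior is conjugate to the Multinomial likelihood: each posterior αⱼ = prior αⱼ + observed count nⱼ.
Posterior concentration: (9.2, 30.5, 6.7), total = 46.4.
Var[θ_j] = α_j(Σα−α_j)/((Σα)²(Σα+1)) = 6.7·39.7/(46.4²·47.4) = 0.002606.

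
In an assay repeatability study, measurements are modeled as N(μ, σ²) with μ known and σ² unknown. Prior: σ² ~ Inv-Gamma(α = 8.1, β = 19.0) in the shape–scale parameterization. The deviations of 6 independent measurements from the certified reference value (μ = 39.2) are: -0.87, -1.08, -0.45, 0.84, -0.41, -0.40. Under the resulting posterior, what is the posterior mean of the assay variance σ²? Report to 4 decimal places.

2.0376

With known mean μ and an Inverse-Gamma(α, β) prior on σ², the Normal likelihood is conjugate: posterior is Inv-Gamma(α + n/2, β + Σ(xᵢ−μ)²/2).
Σ(xᵢ−μ)² = (-0.87)² + (-1.08)² + (-0.45)² + (0.84)² + (-0.41)² + (-0.40)² = 3.1595.
Posterior: Inv-Gamma(8.1 + 6/2, 19.0 + 3.1595/2) = Inv-Gamma(11.10, 20.57975).
E[σ²|data] = β/(α−1) = 20.57975/10.10 = 2.0376.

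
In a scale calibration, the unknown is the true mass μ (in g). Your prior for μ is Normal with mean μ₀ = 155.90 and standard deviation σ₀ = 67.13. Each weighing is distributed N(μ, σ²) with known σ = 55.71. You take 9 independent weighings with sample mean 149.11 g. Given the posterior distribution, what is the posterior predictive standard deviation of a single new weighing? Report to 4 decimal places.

For Normal data with known variance σ², a Normal(μ₀, σ₀²) prior on μ is conjugate. Posterior precision = 1/σ₀² + n/σ²; posterior mean is the precision-weighted average of μ₀ and x̄.
σ₀² = 67.13² = 4506.4369, σ² = 55.71² = 3103.6041; σ² + n·σ₀² = 3103.6041 + 9·4506.4369 = 43661.5362.
Posterior precision = 1/σ₀² + n/σ² = 1/4506.4369 + 9/3103.6041 = (σ² + n·σ₀²)/(σ₀²σ²) = 43661.5362/(4506.4369·3103.6041); posterior variance σₙ² = σ₀²σ²/(σ² + n·σ₀²) = 4506.4369·3103.6041/43661.5362 = 320.332202.
Predictive variance for one new observation = σₙ² + σ² = 4506.4369·3103.6041/43661.5362 + 3103.6041 = σ²·(σ₀² + 43661.5362)/43661.5362 = 3103.6041·48167.9731/43661.5362 = 3423.936302; SD = √(3103.6041·48167.9731/43661.5362) = 58.5144.

58.5144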